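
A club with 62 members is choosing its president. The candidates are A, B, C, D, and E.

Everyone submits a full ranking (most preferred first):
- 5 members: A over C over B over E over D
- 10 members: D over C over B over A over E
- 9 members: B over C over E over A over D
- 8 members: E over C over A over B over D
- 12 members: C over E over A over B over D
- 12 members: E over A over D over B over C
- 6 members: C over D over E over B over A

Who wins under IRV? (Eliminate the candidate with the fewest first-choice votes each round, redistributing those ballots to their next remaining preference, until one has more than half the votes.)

C

Round 1: A 5, B 9, C 18, D 10, E 20. A eliminated.
Round 2: B 9, C 23, D 10, E 20. B eliminated.
Round 3: C 32, D 10, E 20. C has a majority (≥32).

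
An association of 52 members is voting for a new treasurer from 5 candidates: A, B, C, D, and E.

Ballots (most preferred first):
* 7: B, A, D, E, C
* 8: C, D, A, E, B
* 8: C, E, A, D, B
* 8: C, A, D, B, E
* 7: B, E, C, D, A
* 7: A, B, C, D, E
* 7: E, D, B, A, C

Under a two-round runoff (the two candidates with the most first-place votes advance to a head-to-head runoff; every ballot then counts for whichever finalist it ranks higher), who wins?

B

Round 1 first-place votes: A 7, B 14, C 24, D 0, E 7. C and B advance.
Runoff: C is ranked above B on 24 ballots, B above C on 28.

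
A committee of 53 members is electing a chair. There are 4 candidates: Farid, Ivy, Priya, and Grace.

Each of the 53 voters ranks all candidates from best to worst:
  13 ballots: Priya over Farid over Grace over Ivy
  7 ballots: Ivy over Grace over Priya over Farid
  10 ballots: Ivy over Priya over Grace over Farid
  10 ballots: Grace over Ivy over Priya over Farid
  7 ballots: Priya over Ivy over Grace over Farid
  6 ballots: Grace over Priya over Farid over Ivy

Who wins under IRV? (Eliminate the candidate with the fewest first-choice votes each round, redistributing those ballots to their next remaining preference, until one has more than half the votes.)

Ivy

Round 1: Farid 0, Ivy 17, Priya 20, Grace 16. Farid eliminated.
Round 2: Ivy 17, Priya 20, Grace 16. Grace eliminated.
Round 3: Ivy 27, Priya 26. Ivy has a majority (≥27).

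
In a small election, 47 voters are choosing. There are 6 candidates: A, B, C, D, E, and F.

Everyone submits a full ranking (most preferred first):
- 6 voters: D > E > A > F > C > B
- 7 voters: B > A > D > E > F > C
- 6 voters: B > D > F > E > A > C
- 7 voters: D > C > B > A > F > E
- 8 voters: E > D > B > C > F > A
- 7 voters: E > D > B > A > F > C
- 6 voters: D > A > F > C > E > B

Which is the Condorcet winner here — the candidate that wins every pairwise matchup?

D

D vs A: 40–7
D vs B: 34–13
D vs C: 47–0
D vs E: 32–15
D vs F: 47–0
D beats every other candidate.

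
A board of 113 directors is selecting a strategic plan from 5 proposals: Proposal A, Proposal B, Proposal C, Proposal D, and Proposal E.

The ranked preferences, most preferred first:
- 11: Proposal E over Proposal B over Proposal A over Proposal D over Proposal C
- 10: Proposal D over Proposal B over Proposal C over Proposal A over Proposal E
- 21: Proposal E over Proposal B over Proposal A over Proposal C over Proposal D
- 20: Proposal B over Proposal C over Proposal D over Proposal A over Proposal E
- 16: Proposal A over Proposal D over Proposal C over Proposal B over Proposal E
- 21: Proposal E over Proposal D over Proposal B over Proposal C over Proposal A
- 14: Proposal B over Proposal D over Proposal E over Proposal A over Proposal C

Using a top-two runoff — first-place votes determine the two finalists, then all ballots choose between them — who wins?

Proposal B

Round 1 first-place votes: Proposal A 16, Proposal B 34, Proposal C 0, Proposal D 10, Proposal E 53. Proposal E and Proposal B advance.
Runoff: Proposal E is ranked above Proposal B on 53 ballots, Proposal B above Proposal E on 60.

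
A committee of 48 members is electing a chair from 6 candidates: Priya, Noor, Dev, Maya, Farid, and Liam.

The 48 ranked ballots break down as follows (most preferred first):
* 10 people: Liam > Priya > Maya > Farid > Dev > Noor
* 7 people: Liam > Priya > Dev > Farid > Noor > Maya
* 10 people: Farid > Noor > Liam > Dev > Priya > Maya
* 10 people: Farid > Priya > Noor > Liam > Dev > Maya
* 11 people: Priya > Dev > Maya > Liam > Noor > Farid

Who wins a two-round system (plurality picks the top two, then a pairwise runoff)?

Liam

Round 1 first-place votes: Priya 11, Noor 0, Dev 0, Maya 0, Farid 20, Liam 17. Farid and Liam advance.
Runoff: Farid is ranked above Liam on 20 ballots, Liam above Farid on 28.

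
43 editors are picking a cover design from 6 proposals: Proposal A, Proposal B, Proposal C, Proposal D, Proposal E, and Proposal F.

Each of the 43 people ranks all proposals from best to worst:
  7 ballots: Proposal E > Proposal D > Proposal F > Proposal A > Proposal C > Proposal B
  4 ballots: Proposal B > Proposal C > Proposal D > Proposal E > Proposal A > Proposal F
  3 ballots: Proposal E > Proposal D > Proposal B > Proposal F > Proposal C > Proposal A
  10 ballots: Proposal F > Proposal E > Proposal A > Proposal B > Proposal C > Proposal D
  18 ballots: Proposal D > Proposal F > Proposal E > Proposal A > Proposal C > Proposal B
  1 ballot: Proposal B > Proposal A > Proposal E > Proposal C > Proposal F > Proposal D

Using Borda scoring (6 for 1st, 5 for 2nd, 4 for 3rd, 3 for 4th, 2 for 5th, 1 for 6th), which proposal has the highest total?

Proposal E

Proposal A: 7×3 + 4×2 + 3×1 + 10×4 + 18×3 + 1×5 = 131
Proposal B: 7×1 + 4×6 + 3×4 + 10×3 + 18×1 + 1×6 = 97
Proposal C: 7×2 + 4×5 + 3×2 + 10×2 + 18×2 + 1×3 = 99
Proposal D: 7×5 + 4×4 + 3×5 + 10×1 + 18×6 + 1×1 = 185
Proposal E: 7×6 + 4×3 + 3×6 + 10×5 + 18×4 + 1×4 = 198
Proposal F: 7×4 + 4×1 + 3×3 + 10×6 + 18×5 + 1×2 = 193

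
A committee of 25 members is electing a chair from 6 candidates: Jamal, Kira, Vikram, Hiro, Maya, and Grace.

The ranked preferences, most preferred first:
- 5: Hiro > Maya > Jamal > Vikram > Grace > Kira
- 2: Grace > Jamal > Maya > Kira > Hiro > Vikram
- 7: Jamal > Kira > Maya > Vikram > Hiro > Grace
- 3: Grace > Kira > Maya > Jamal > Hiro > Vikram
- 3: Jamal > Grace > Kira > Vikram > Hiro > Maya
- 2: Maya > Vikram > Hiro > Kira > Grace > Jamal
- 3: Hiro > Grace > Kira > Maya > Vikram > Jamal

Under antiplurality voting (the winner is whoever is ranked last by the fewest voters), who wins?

Hiro

Last-place votes: Jamal 5, Kira 5, Vikram 5, Hiro 0, Maya 3, Grace 7.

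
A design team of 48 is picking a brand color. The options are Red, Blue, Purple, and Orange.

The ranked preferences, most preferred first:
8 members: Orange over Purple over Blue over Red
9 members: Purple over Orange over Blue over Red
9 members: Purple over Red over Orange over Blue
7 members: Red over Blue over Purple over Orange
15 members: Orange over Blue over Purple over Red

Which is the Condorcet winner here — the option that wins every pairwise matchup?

Purple

Purple vs Red: 41–7
Purple vs Blue: 26–22
Purple vs Orange: 25–23
Purple beats every other option.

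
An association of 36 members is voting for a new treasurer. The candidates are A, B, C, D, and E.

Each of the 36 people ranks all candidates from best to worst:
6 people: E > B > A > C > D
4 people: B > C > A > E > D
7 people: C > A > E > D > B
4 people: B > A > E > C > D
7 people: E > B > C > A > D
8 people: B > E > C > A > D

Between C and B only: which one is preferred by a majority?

B

C is ranked above B on 7 ballots; B above C on 29.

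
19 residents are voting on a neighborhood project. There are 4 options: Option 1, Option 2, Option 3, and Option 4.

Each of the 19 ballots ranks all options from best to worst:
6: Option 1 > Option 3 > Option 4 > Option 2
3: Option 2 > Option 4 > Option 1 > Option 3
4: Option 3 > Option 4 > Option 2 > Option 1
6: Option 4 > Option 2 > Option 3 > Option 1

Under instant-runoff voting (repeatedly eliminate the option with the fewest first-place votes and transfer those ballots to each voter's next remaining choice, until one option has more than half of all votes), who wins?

Round 1: Option 1 6, Option 2 3, Option 3 4, Option 4 6. Option 2 eliminated.
Round 2: Option 1 6, Option 3 4, Option 4 9. Option 3 eliminated.
Round 3: Option 1 6, Option 4 13. Option 4 has a majority (≥10).

Option 4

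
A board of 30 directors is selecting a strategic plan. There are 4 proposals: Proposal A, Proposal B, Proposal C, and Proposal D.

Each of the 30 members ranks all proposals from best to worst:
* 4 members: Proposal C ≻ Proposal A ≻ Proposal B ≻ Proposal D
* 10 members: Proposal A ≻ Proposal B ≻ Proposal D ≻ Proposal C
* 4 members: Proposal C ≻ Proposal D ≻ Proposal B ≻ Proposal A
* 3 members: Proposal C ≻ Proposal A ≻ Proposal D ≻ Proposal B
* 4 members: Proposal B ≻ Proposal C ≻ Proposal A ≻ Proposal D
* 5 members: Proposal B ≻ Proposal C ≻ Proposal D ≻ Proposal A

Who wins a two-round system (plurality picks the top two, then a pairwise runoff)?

Round 1 first-place votes: Proposal A 10, Proposal B 9, Proposal C 11, Proposal D 0. Proposal C and Proposal A advance.
Runoff: Proposal C is ranked above Proposal A on 20 ballots, Proposal A above Proposal C on 10.

Proposal C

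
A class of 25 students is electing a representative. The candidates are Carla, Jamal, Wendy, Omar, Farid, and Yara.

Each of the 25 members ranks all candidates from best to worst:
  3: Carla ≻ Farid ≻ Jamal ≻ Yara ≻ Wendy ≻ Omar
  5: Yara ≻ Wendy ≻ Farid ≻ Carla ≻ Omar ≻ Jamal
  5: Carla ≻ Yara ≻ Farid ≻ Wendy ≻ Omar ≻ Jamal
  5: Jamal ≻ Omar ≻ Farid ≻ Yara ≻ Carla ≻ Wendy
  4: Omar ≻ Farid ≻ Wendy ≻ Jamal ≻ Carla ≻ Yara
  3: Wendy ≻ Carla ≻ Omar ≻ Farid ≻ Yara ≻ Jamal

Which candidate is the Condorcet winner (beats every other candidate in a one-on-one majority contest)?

Farid vs Carla: 14–11
Farid vs Jamal: 20–5
Farid vs Wendy: 17–8
Farid vs Omar: 13–12
Farid vs Yara: 15–10
Farid beats every other candidate.

Farid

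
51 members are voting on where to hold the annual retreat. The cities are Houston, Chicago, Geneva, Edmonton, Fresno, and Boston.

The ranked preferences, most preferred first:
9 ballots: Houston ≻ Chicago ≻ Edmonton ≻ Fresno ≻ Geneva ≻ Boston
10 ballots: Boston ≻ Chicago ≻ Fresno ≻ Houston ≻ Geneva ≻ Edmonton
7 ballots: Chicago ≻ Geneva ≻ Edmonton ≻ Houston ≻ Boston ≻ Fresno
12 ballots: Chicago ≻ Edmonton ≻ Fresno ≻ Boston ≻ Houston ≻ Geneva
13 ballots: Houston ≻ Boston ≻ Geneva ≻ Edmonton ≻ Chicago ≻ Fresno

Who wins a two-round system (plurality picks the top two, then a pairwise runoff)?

Round 1 first-place votes: Houston 22, Chicago 19, Geneva 0, Edmonton 0, Fresno 0, Boston 10. Houston and Chicago advance.
Runoff: Houston is ranked above Chicago on 22 ballots, Chicago above Houston on 29.

Chicago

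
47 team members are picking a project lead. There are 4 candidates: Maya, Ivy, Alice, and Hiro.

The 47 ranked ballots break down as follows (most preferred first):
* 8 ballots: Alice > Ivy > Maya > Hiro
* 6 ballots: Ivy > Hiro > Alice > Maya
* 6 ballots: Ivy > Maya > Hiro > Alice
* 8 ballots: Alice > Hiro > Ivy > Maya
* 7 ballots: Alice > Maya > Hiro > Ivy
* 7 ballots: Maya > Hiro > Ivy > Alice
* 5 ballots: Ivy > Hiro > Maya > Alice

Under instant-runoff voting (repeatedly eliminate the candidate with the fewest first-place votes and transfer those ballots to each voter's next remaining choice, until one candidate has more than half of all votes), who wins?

Ivy

Round 1: Maya 7, Ivy 17, Alice 23, Hiro 0. Hiro eliminated.
Round 2: Maya 7, Ivy 17, Alice 23. Maya eliminated.
Round 3: Ivy 24, Alice 23. Ivy has a majority (≥24).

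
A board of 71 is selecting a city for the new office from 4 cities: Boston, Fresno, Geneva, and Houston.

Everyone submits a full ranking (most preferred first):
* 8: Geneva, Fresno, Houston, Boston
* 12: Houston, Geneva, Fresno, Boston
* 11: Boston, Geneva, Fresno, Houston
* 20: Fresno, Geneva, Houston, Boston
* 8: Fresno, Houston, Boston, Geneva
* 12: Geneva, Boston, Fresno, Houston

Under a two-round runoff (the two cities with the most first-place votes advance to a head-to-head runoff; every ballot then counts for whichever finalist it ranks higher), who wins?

Geneva

Round 1 first-place votes: Boston 11, Fresno 28, Geneva 20, Houston 12. Fresno and Geneva advance.
Runoff: Fresno is ranked above Geneva on 28 ballots, Geneva above Fresno on 43.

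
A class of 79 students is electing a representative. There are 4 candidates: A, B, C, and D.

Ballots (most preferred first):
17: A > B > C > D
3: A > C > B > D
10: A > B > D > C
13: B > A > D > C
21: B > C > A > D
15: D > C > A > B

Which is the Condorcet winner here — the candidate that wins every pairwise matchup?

A vs B: 45–34
A vs C: 43–36
A vs D: 64–15
A beats every other candidate.

A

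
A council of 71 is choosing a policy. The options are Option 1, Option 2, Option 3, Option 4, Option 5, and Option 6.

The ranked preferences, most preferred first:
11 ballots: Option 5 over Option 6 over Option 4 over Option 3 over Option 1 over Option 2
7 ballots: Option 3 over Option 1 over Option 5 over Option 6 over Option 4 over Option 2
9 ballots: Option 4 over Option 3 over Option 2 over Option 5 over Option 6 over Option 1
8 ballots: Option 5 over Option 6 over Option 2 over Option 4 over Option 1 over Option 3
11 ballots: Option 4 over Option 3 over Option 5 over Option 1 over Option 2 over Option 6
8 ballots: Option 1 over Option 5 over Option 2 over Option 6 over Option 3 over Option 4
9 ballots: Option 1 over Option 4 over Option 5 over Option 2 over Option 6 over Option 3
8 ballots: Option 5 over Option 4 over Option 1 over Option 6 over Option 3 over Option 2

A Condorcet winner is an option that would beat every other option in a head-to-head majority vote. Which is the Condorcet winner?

Option 5 vs Option 1: 47–24
Option 5 vs Option 2: 62–9
Option 5 vs Option 3: 44–27
Option 5 vs Option 4: 42–29
Option 5 vs Option 6: 71–0
Option 5 beats every other option.

Option 5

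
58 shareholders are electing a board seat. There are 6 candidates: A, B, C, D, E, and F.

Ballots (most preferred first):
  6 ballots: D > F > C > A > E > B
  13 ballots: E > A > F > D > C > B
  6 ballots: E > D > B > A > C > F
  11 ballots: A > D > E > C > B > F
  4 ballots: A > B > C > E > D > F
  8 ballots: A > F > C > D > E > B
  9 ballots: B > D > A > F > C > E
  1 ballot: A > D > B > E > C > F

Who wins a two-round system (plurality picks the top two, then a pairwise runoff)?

Round 1 first-place votes: A 24, B 9, C 0, D 6, E 19, F 0. A and E advance.
Runoff: A is ranked above E on 39 ballots, E above A on 19.

A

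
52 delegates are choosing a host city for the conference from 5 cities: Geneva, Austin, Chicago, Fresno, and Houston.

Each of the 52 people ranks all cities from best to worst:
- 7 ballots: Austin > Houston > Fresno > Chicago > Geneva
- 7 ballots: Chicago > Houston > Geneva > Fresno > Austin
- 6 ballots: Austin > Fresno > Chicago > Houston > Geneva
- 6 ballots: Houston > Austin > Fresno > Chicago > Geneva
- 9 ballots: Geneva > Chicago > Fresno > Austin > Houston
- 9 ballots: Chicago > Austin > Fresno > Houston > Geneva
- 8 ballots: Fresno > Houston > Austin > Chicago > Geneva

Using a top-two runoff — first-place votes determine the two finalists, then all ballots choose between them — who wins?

Austin

Round 1 first-place votes: Geneva 9, Austin 13, Chicago 16, Fresno 8, Houston 6. Chicago and Austin advance.
Runoff: Chicago is ranked above Austin on 25 ballots, Austin above Chicago on 27.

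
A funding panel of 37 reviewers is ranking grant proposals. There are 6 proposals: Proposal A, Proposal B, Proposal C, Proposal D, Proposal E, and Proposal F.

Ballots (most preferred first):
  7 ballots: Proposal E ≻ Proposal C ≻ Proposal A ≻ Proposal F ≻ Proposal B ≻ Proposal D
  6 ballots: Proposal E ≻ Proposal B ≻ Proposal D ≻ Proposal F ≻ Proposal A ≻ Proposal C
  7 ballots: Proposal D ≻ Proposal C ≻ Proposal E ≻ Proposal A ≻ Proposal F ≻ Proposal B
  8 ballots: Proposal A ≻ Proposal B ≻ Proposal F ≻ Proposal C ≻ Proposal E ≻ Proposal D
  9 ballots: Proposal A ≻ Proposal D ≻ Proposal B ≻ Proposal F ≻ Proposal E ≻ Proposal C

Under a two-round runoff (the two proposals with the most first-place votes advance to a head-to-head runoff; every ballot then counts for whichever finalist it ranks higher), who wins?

Round 1 first-place votes: Proposal A 17, Proposal B 0, Proposal C 0, Proposal D 7, Proposal E 13, Proposal F 0. Proposal A and Proposal E advance.
Runoff: Proposal A is ranked above Proposal E on 17 ballots, Proposal E above Proposal A on 20.

Proposal E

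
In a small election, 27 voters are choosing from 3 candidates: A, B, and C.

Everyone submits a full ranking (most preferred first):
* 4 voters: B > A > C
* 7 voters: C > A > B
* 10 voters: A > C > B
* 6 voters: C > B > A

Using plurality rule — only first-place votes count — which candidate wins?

C

First-place votes: A 10, B 4, C 13.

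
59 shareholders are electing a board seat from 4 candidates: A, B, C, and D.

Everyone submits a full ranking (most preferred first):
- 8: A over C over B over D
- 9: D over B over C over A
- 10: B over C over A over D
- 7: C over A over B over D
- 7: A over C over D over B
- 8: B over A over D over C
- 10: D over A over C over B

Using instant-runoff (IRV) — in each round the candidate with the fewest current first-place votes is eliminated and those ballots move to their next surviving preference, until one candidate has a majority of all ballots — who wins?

A

Round 1: A 15, B 18, C 7, D 19. C eliminated.
Round 2: A 22, B 18, D 19. B eliminated.
Round 3: A 40, D 19. A has a majority (≥30).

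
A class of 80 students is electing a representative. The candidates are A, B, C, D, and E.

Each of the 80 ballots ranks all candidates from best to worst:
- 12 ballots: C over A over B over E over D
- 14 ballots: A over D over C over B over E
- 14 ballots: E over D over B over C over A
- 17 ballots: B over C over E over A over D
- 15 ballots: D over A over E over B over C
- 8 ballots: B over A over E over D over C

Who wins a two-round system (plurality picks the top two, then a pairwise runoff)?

Round 1 first-place votes: A 14, B 25, C 12, D 15, E 14. B and D advance.
Runoff: B is ranked above D on 37 ballots, D above B on 43.

D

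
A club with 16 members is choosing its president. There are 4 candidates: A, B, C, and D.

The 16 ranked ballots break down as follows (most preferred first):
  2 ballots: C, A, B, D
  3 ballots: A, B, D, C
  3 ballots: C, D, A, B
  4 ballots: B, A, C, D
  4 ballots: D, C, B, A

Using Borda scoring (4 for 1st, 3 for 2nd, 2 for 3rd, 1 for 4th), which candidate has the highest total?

A: 2×3 + 3×4 + 3×2 + 4×3 + 4×1 = 40
B: 2×2 + 3×3 + 3×1 + 4×4 + 4×2 = 40
C: 2×4 + 3×1 + 3×4 + 4×2 + 4×3 = 43
D: 2×1 + 3×2 + 3×3 + 4×1 + 4×4 = 37

C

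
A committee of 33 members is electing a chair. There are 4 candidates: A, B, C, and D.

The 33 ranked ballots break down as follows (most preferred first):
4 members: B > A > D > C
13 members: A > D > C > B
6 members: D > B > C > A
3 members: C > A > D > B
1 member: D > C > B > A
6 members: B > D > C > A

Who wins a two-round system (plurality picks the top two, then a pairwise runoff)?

B

Round 1 first-place votes: A 13, B 10, C 3, D 7. A and B advance.
Runoff: A is ranked above B on 16 ballots, B above A on 17.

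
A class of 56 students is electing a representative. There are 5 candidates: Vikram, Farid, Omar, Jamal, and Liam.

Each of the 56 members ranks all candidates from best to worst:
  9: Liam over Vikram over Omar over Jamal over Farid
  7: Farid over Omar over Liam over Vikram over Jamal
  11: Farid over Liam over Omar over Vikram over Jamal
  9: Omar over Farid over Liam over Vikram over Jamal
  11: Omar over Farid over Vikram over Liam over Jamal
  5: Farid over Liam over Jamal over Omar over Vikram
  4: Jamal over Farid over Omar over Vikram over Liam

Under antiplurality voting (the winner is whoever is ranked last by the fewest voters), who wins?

Omar

Last-place votes: Vikram 5, Farid 9, Omar 0, Jamal 38, Liam 4.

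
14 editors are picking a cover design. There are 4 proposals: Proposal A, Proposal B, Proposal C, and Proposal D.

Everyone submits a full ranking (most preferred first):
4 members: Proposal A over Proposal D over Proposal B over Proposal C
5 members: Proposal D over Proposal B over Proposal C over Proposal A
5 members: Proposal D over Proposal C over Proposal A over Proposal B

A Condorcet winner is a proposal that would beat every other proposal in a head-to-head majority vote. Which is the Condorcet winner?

Proposal D vs Proposal A: 10–4
Proposal D vs Proposal B: 14–0
Proposal D vs Proposal C: 14–0
Proposal D beats every other proposal.

Proposal D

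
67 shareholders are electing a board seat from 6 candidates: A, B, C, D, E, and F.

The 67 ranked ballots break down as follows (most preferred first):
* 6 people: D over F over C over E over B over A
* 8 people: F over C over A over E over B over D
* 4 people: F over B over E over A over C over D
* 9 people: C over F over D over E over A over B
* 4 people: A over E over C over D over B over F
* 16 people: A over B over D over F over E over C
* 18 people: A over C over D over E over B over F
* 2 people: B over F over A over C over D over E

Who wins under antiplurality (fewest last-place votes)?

E

Last-place votes: A 6, B 9, C 16, D 12, E 2, F 22.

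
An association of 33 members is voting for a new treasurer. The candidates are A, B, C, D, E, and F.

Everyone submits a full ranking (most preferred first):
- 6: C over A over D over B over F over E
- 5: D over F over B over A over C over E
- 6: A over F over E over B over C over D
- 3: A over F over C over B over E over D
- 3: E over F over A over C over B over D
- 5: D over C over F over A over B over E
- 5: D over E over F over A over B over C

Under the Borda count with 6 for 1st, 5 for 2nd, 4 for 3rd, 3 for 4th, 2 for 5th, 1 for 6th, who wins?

A

A: 6×5 + 5×3 + 6×6 + 3×6 + 3×4 + 5×3 + 5×3 = 141
B: 6×3 + 5×4 + 6×3 + 3×3 + 3×2 + 5×2 + 5×2 = 91
C: 6×6 + 5×2 + 6×2 + 3×4 + 3×3 + 5×5 + 5×1 = 109
D: 6×4 + 5×6 + 6×1 + 3×1 + 3×1 + 5×6 + 5×6 = 126
E: 6×1 + 5×1 + 6×4 + 3×2 + 3×6 + 5×1 + 5×5 = 89
F: 6×2 + 5×5 + 6×5 + 3×5 + 3×5 + 5×4 + 5×4 = 137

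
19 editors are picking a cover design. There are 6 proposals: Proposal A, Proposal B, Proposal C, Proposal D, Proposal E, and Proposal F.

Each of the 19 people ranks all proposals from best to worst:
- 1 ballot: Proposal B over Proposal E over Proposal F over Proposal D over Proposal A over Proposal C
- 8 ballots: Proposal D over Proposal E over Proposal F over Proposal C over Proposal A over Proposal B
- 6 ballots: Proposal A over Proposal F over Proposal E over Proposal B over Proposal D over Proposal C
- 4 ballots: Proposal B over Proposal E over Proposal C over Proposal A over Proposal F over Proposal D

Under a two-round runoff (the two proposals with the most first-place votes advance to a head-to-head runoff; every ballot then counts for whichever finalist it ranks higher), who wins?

Proposal A

Round 1 first-place votes: Proposal A 6, Proposal B 5, Proposal C 0, Proposal D 8, Proposal E 0, Proposal F 0. Proposal D and Proposal A advance.
Runoff: Proposal D is ranked above Proposal A on 9 ballots, Proposal A above Proposal D on 10.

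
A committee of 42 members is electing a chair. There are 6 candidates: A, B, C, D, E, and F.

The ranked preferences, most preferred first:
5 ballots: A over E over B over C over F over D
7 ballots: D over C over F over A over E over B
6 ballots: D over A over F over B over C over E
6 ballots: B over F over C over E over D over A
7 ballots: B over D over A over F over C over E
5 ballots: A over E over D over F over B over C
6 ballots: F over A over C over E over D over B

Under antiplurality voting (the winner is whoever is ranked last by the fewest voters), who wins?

Last-place votes: A 6, B 13, C 5, D 5, E 13, F 0.

F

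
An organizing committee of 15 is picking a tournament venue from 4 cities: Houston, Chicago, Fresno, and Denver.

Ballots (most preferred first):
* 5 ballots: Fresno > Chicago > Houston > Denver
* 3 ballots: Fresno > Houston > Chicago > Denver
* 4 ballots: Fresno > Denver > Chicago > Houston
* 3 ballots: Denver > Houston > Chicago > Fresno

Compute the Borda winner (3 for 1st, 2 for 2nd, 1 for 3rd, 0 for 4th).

Fresno

Houston: 5×1 + 3×2 + 4×0 + 3×2 = 17
Chicago: 5×2 + 3×1 + 4×1 + 3×1 = 20
Fresno: 5×3 + 3×3 + 4×3 + 3×0 = 36
Denver: 5×0 + 3×0 + 4×2 + 3×3 = 17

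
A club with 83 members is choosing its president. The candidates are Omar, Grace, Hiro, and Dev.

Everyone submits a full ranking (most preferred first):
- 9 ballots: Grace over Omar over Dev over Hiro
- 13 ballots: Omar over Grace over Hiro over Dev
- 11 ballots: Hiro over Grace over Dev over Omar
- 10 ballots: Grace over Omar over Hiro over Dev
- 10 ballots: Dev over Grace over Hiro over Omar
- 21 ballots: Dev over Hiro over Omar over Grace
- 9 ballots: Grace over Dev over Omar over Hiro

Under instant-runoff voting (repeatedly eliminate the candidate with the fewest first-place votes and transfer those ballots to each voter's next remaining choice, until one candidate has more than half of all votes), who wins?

Round 1: Omar 13, Grace 28, Hiro 11, Dev 31. Hiro eliminated.
Round 2: Omar 13, Grace 39, Dev 31. Omar eliminated.
Round 3: Grace 52, Dev 31. Grace has a majority (≥42).

Grace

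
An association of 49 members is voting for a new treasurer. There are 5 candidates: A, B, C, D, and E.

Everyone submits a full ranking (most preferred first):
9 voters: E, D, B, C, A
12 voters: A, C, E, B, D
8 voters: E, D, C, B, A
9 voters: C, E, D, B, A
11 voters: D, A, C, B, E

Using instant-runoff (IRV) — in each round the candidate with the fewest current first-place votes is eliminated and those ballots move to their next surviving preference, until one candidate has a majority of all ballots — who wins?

Round 1: A 12, B 0, C 9, D 11, E 17. B eliminated.
Round 2: A 12, C 9, D 11, E 17. C eliminated.
Round 3: A 12, D 11, E 26. E has a majority (≥25).

E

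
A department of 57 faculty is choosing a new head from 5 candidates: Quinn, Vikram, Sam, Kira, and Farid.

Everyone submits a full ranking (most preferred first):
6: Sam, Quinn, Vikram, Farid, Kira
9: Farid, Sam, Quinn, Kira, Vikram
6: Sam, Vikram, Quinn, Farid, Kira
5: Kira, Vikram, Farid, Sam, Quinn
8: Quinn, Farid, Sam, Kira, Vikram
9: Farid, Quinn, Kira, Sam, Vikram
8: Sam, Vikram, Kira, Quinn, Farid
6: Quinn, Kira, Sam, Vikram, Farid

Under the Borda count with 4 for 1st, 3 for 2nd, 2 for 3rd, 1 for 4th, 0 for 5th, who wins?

Quinn: 6×3 + 9×2 + 6×2 + 5×0 + 8×4 + 9×3 + 8×1 + 6×4 = 139
Vikram: 6×2 + 9×0 + 6×3 + 5×3 + 8×0 + 9×0 + 8×3 + 6×1 = 75
Sam: 6×4 + 9×3 + 6×4 + 5×1 + 8×2 + 9×1 + 8×4 + 6×2 = 149
Kira: 6×0 + 9×1 + 6×0 + 5×4 + 8×1 + 9×2 + 8×2 + 6×3 = 89
Farid: 6×1 + 9×4 + 6×1 + 5×2 + 8×3 + 9×4 + 8×0 + 6×0 = 118

Sam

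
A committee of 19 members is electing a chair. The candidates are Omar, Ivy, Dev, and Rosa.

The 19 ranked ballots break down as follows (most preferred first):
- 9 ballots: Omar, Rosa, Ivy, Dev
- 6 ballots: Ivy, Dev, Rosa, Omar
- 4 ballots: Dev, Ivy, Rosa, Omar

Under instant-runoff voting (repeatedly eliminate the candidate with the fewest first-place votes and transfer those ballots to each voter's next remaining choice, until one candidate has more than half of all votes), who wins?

Ivy

Round 1: Omar 9, Ivy 6, Dev 4, Rosa 0. Rosa eliminated.
Round 2: Omar 9, Ivy 6, Dev 4. Dev eliminated.
Round 3: Omar 9, Ivy 10. Ivy has a majority (≥10).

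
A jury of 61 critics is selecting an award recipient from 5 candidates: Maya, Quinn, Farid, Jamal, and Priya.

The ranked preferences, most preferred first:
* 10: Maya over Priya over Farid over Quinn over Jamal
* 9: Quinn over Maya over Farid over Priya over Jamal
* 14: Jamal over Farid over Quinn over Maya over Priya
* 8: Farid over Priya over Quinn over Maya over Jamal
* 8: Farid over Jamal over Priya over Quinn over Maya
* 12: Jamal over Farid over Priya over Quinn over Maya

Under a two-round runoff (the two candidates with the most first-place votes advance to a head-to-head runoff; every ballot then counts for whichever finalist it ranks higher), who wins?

Round 1 first-place votes: Maya 10, Quinn 9, Farid 16, Jamal 26, Priya 0. Jamal and Farid advance.
Runoff: Jamal is ranked above Farid on 26 ballots, Farid above Jamal on 35.

Farid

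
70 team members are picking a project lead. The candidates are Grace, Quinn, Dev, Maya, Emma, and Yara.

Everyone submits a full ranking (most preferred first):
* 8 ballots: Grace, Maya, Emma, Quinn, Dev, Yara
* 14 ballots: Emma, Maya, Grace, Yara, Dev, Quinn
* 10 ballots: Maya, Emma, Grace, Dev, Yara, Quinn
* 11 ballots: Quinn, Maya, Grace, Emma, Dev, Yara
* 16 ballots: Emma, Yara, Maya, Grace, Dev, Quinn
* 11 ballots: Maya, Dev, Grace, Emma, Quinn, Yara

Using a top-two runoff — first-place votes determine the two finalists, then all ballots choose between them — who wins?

Round 1 first-place votes: Grace 8, Quinn 11, Dev 0, Maya 21, Emma 30, Yara 0. Emma and Maya advance.
Runoff: Emma is ranked above Maya on 30 ballots, Maya above Emma on 40.

Maya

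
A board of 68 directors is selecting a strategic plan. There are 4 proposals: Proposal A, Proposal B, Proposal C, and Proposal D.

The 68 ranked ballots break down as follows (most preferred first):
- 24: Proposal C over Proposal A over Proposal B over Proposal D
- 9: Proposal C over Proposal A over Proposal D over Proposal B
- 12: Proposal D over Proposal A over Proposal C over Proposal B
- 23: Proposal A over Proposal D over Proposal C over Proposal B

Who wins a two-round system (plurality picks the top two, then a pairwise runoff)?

Round 1 first-place votes: Proposal A 23, Proposal B 0, Proposal C 33, Proposal D 12. Proposal C and Proposal A advance.
Runoff: Proposal C is ranked above Proposal A on 33 ballots, Proposal A above Proposal C on 35.

Proposal A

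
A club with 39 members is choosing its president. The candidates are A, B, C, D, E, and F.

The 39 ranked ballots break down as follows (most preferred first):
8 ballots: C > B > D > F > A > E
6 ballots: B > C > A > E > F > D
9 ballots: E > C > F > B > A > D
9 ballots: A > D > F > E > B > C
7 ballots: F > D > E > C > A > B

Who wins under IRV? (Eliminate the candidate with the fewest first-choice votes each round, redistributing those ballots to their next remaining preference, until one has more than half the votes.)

Round 1: A 9, B 6, C 8, D 0, E 9, F 7. D eliminated.
Round 2: A 9, B 6, C 8, E 9, F 7. B eliminated.
Round 3: A 9, C 14, E 9, F 7. F eliminated.
Round 4: A 9, C 14, E 16. A eliminated.
Round 5: C 14, E 25. E has a majority (≥20).

E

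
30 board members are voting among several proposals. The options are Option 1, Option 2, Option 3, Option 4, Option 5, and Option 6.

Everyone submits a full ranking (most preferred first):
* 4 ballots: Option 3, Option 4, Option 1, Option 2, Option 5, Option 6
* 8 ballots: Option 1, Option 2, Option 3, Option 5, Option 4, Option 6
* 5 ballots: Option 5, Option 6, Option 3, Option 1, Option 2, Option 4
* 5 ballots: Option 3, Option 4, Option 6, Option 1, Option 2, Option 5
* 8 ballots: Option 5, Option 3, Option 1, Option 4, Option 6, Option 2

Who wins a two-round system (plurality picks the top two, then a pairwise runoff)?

Option 3

Round 1 first-place votes: Option 1 8, Option 2 0, Option 3 9, Option 4 0, Option 5 13, Option 6 0. Option 5 and Option 3 advance.
Runoff: Option 5 is ranked above Option 3 on 13 ballots, Option 3 above Option 5 on 17.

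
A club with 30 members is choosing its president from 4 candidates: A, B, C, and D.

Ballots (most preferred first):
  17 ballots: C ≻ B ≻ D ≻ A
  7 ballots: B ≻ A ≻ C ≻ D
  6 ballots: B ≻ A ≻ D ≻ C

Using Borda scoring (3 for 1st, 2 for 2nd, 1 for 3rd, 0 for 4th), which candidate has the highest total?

B

A: 17×0 + 7×2 + 6×2 = 26
B: 17×2 + 7×3 + 6×3 = 73
C: 17×3 + 7×1 + 6×0 = 58
D: 17×1 + 7×0 + 6×1 = 23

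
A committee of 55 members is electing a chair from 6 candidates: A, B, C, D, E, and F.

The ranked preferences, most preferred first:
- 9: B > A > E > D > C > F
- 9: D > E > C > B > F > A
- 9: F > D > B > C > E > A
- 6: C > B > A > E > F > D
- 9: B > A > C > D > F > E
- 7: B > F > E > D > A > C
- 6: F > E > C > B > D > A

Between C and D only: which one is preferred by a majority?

D

C is ranked above D on 21 ballots; D above C on 34.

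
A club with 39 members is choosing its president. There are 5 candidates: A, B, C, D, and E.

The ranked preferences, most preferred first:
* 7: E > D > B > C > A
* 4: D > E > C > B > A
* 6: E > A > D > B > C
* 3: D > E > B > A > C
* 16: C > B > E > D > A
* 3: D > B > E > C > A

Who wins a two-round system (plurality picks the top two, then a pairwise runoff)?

E

Round 1 first-place votes: A 0, B 0, C 16, D 10, E 13. C and E advance.
Runoff: C is ranked above E on 16 ballots, E above C on 23.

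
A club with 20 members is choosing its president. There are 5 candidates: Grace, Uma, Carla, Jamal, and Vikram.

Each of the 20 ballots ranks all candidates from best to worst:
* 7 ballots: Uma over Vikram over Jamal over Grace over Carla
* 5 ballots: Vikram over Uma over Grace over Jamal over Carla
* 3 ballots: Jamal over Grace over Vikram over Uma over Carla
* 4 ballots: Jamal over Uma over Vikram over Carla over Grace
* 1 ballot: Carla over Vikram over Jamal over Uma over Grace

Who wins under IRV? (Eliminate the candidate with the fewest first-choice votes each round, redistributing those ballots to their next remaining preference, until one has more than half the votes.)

Uma

Round 1: Grace 0, Uma 7, Carla 1, Jamal 7, Vikram 5. Grace eliminated.
Round 2: Uma 7, Carla 1, Jamal 7, Vikram 5. Carla eliminated.
Round 3: Uma 7, Jamal 7, Vikram 6. Vikram eliminated.
Round 4: Uma 12, Jamal 8. Uma has a majority (≥11).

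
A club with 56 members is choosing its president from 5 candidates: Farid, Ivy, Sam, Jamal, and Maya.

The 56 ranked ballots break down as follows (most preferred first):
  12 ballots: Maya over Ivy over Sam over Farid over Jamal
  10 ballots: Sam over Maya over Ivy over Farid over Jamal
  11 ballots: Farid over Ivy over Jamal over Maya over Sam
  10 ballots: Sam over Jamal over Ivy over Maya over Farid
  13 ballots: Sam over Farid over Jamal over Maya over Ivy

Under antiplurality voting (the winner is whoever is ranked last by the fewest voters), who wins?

Maya

Last-place votes: Farid 10, Ivy 13, Sam 11, Jamal 22, Maya 0.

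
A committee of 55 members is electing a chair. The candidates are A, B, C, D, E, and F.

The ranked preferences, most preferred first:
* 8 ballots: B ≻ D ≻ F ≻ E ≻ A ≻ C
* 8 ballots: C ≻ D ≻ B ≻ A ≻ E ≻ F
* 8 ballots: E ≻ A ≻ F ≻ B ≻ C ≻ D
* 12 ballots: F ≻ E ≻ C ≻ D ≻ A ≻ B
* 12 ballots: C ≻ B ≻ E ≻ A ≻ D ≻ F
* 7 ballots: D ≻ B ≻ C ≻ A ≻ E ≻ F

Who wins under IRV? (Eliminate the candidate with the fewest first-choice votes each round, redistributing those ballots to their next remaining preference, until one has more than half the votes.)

Round 1: A 0, B 8, C 20, D 7, E 8, F 12. A eliminated.
Round 2: B 8, C 20, D 7, E 8, F 12. D eliminated.
Round 3: B 15, C 20, E 8, F 12. E eliminated.
Round 4: B 15, C 20, F 20. B eliminated.
Round 5: C 27, F 28. F has a majority (≥28).

F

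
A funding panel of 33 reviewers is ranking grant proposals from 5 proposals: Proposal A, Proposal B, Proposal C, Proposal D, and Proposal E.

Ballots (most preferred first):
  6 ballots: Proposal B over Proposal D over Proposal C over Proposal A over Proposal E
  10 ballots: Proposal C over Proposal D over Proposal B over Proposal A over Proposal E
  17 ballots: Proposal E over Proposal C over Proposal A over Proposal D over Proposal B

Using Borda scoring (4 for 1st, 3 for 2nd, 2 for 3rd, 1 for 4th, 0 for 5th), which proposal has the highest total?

Proposal A: 6×1 + 10×1 + 17×2 = 50
Proposal B: 6×4 + 10×2 + 17×0 = 44
Proposal C: 6×2 + 10×4 + 17×3 = 103
Proposal D: 6×3 + 10×3 + 17×1 = 65
Proposal E: 6×0 + 10×0 + 17×4 = 68

Proposal C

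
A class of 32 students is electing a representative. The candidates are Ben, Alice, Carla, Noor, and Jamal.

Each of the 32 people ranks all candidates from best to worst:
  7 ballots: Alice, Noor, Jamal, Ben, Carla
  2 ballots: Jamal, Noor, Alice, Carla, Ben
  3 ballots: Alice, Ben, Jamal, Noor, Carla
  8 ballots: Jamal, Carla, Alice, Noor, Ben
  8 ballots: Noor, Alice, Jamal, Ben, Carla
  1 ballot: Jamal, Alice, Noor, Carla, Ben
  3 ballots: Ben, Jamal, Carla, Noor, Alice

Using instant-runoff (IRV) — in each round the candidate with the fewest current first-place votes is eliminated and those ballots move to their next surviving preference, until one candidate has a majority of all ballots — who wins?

Round 1: Ben 3, Alice 10, Carla 0, Noor 8, Jamal 11. Carla eliminated.
Round 2: Ben 3, Alice 10, Noor 8, Jamal 11. Ben eliminated.
Round 3: Alice 10, Noor 8, Jamal 14. Noor eliminated.
Round 4: Alice 18, Jamal 14. Alice has a majority (≥17).

Alice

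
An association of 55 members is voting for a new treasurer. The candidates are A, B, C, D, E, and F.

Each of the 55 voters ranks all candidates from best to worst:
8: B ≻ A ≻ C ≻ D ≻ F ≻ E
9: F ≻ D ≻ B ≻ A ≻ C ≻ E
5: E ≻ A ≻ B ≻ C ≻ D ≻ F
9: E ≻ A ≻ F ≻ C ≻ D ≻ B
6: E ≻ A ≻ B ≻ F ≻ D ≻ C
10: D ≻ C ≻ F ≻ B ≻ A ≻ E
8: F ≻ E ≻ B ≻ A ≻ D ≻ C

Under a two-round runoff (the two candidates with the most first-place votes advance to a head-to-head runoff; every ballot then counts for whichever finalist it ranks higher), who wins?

F

Round 1 first-place votes: A 0, B 8, C 0, D 10, E 20, F 17. E and F advance.
Runoff: E is ranked above F on 20 ballots, F above E on 35.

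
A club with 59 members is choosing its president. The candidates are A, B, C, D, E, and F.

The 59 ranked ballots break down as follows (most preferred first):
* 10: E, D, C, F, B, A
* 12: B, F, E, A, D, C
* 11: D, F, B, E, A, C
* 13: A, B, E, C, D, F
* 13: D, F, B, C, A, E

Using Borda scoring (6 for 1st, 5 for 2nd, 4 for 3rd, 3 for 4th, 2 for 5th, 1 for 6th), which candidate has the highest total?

A: 10×1 + 12×3 + 11×2 + 13×6 + 13×2 = 172
B: 10×2 + 12×6 + 11×4 + 13×5 + 13×4 = 253
C: 10×4 + 12×1 + 11×1 + 13×3 + 13×3 = 141
D: 10×5 + 12×2 + 11×6 + 13×2 + 13×6 = 244
E: 10×6 + 12×4 + 11×3 + 13×4 + 13×1 = 206
F: 10×3 + 12×5 + 11×5 + 13×1 + 13×5 = 223

B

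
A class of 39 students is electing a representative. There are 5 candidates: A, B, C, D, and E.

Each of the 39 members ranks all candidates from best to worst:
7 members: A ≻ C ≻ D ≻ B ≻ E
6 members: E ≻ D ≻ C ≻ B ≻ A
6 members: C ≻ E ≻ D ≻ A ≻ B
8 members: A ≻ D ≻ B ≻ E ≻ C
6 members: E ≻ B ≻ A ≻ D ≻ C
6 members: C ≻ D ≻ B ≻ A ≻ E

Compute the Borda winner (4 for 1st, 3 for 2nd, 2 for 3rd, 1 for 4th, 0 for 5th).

A: 7×4 + 6×0 + 6×1 + 8×4 + 6×2 + 6×1 = 84
B: 7×1 + 6×1 + 6×0 + 8×2 + 6×3 + 6×2 = 59
C: 7×3 + 6×2 + 6×4 + 8×0 + 6×0 + 6×4 = 81
D: 7×2 + 6×3 + 6×2 + 8×3 + 6×1 + 6×3 = 92
E: 7×0 + 6×4 + 6×3 + 8×1 + 6×4 + 6×0 = 74

D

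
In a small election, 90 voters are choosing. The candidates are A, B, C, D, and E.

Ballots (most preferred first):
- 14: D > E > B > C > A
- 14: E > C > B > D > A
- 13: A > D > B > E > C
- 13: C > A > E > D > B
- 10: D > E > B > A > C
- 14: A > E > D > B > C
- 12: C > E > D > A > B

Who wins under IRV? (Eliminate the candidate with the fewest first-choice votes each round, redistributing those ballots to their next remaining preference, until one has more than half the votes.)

Round 1: A 27, B 0, C 25, D 24, E 14. B eliminated.
Round 2: A 27, C 25, D 24, E 14. E eliminated.
Round 3: A 27, C 39, D 24. D eliminated.
Round 4: A 37, C 53. C has a majority (≥46).

C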